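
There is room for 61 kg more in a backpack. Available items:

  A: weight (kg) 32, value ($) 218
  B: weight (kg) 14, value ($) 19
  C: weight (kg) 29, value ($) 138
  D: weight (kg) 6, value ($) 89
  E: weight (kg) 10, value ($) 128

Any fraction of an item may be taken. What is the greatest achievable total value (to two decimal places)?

Greedy by value/weight ratio, highest first.
Ratios (sorted): D 14.83, E 12.80, A 6.81, C 4.76, B 1.36
take D (6 @ 89); take E (10 @ 128); take A (32 @ 218); take 13/29 of C → 61.86. Capacity used 61/61.
Total value = 496.86

496.86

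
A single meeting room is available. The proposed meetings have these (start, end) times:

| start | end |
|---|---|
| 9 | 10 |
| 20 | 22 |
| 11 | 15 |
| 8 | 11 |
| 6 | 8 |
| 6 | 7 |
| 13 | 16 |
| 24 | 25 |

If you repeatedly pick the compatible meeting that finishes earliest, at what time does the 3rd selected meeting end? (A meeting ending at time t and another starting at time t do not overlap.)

Greedy by earliest finish: after sorting by end time, pick each interval compatible with the last pick.
By end time: (6,7), (6,8), (9,10), (8,11), (11,15), (13,16), (20,22), (24,25).
Pick (6,7); next start ≥ 7 → (9,10); next start ≥ 10 → (11,15); next start ≥ 15 → (20,22); next start ≥ 22 → (24,25).
Selected: (6,7) (9,10) (11,15) (20,22) (24,25)

15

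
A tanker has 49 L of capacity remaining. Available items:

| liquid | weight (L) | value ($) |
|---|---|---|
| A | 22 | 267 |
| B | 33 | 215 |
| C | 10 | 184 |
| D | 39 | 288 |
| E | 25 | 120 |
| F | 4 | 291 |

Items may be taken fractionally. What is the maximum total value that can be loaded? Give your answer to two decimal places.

Order: F (291/4=72.75) > C (184/10=18.40) > A (267/22=12.14) > D (288/39=7.38) > B (215/33=6.52) > E (120/25=4.80)
Fill: take F (4 @ 291) → take C (10 @ 184) → take A (22 @ 267) → take 13/39 of D → 96.00; 49/49 used.
Total value = 838.00

838.00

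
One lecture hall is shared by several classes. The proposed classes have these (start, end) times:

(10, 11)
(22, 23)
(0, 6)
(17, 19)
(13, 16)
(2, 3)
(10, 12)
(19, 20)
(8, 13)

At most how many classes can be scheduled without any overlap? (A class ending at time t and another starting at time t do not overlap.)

Order by finish time; keep every interval that doesn't clash with the previous kept one.
By end time: (2,3), (0,6), (10,11), (10,12), (8,13), (13,16), (17,19), (19,20), (22,23).
Pick (2,3); next start ≥ 3 → (10,11); next start ≥ 11 → (13,16); next start ≥ 16 → (17,19); next start ≥ 19 → (19,20); next start ≥ 20 → (22,23).
Selected 6 classes.

6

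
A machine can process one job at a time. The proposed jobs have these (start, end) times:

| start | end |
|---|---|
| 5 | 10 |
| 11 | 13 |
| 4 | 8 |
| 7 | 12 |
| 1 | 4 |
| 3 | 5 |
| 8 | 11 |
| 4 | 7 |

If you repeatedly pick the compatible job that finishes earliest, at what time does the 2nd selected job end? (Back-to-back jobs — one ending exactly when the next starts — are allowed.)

7

Order by finish time; keep every interval that doesn't clash with the previous kept one.
By end time: (1,4), (3,5), (4,7), (4,8), (5,10), (8,11), (7,12), (11,13).
Pick (1,4); next start ≥ 4 → (4,7); next start ≥ 7 → (8,11); next start ≥ 11 → (11,13).
Selected: (1,4) (4,7) (8,11) (11,13)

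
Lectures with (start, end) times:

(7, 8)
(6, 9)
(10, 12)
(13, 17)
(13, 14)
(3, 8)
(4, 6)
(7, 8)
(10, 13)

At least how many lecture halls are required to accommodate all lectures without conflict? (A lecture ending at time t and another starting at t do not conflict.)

4

Events (time:±→running): 3:+→1 4:+→2 6:-→1 6:+→2 7:+→3 7:+→4 … peak 4.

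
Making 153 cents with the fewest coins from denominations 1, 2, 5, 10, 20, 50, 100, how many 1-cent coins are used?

1

Use the largest denomination that fits, subtract, and repeat.
153 = 1×100 + 1×50 + 1×2 + 1×1
Count of 1: 1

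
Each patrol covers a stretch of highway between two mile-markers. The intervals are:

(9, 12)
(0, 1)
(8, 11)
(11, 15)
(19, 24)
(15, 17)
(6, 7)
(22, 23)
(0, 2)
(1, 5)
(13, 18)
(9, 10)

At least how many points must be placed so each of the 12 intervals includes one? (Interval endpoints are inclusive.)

Sort by right endpoint; whenever an interval is uncovered, place a point at its right end.
By right end: [0,1]  [0,2]  [1,5]  [6,7]  [9,10]  [8,11]  [9,12]  [11,15]  [15,17]  [13,18]  [22,23]  [19,24]
[0,1] uncovered → point at 1; [6,7] uncovered → point at 7; [9,10] uncovered → point at 10; [11,15] uncovered → point at 15; [22,23] uncovered → point at 23.
Points: 1, 7, 10, 15, 23 (5 total).

5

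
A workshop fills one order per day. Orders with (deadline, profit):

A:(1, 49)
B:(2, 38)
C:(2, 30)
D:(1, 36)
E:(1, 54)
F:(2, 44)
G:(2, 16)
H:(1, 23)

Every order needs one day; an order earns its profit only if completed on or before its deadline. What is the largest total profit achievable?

98

By profit: E(d1,54), A(d1,49), F(d2,44), B(d2,38), D(d1,36), C(d2,30), H(d1,23), G(d2,16)
E→slot 1; A skipped; F→slot 2; B skipped; D skipped; C skipped; H skipped; G skipped.
Profit = 54 + 44 = 98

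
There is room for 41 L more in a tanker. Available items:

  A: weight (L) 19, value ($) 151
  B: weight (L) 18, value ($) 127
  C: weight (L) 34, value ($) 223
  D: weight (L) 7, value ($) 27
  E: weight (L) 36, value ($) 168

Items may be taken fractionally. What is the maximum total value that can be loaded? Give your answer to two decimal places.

304.24

Ratios (sorted): A 7.95, B 7.06, C 6.56, E 4.67, D 3.86
take A (19 @ 151); take B (18 @ 127); take 4/34 of C → 26.24. Capacity used 41/41.
Total value = 304.24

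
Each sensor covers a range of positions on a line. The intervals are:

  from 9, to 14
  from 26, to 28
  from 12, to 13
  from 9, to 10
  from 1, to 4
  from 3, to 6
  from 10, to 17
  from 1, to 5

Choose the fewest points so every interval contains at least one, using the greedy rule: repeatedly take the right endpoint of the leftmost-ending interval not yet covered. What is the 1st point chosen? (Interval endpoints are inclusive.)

4

By right end: [1,4]  [1,5]  [3,6]  [9,10]  [12,13]  [9,14]  [10,17]  [26,28]
[1,4] uncovered → point at 4; [9,10] uncovered → point at 10; [12,13] uncovered → point at 13; [26,28] uncovered → point at 28.
Points: 4, 10, 13, 28 (4 total).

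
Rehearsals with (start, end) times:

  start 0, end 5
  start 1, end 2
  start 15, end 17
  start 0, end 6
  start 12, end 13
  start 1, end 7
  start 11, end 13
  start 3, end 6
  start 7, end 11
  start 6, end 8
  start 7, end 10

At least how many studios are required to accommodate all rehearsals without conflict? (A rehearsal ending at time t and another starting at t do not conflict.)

Events (time:±→running): 0:+→1 0:+→2 1:+→3 1:+→4 … peak 4.

4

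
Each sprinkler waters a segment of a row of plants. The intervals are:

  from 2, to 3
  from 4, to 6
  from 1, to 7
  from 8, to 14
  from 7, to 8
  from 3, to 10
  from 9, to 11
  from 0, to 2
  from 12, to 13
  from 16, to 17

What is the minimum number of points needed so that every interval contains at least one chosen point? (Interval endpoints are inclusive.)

Sorted: [0,2] [2,3] [4,6] [1,7] [7,8] [3,10] [9,11] [12,13] [8,14] [16,17]
{[0,2],[2,3]} hit by 2; {[4,6],[1,7]} hit by 6; {[7,8],[3,10]} hit by 8; {[9,11]} hit by 11; {[12,13],[8,14]} hit by 13; {[16,17]} hit by 17.
Points: 2, 6, 8, 11, 13, 17 (6 total).

6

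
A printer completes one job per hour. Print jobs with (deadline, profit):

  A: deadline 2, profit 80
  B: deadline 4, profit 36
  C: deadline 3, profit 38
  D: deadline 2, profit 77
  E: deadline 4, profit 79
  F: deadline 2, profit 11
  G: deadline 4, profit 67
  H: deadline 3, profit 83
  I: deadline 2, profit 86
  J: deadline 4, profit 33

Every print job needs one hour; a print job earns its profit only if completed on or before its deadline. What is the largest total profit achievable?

By profit: I(d2,86), H(d3,83), A(d2,80), E(d4,79), D(d2,77), G(d4,67), C(d3,38), B(d4,36), J(d4,33), F(d2,11)
I→slot 2; H→slot 3; A→slot 1; E→slot 4; D skipped; G skipped; C skipped; B skipped; J skipped; F skipped.
Profit = 80 + 86 + 83 + 79 = 328

328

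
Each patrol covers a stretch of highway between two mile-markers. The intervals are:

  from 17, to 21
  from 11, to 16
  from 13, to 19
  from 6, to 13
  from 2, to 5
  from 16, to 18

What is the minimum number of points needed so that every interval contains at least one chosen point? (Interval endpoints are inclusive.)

3

Process intervals by earliest right end; each time one isn't hit yet, stab at its right endpoint.
Sorted: [2,5] [6,13] [11,16] [16,18] [13,19] [17,21]
{[2,5]} hit by 5; {[6,13],[11,16]} hit by 13; {[16,18],[13,19],[17,21]} hit by 18.
Points: 5, 13, 18 (3 total).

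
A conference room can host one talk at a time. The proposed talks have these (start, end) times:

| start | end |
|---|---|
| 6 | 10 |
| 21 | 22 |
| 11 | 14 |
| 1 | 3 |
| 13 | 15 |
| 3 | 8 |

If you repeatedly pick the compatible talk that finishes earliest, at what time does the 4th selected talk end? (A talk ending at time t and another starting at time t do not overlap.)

22

Order by finish time; keep every interval that doesn't clash with the previous kept one.
By end time: (1,3), (3,8), (6,10), (11,14), (13,15), (21,22).
Pick (1,3); next start ≥ 3 → (3,8); next start ≥ 8 → (11,14); next start ≥ 14 → (21,22).
Selected: (1,3) (3,8) (11,14) (21,22)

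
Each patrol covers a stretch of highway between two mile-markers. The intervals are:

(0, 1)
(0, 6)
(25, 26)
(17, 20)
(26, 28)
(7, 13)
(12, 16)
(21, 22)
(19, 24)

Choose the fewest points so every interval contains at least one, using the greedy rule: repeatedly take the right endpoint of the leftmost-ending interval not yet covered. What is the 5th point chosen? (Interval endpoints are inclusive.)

Sort by right endpoint; whenever an interval is uncovered, place a point at its right end.
By right end: [0,1]  [0,6]  [7,13]  [12,16]  [17,20]  [21,22]  [19,24]  [25,26]  [26,28]
[0,1] uncovered → point at 1; [7,13] uncovered → point at 13; [17,20] uncovered → point at 20; [21,22] uncovered → point at 22; [25,26] uncovered → point at 26.
Points: 1, 13, 20, 22, 26 (5 total).

26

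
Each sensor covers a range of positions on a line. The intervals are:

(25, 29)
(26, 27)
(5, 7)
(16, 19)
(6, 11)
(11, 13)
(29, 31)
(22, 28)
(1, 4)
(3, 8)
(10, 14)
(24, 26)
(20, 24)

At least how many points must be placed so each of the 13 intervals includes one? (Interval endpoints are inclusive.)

Sort by right endpoint; whenever an interval is uncovered, place a point at its right end.
Sorted: [1,4] [5,7] [3,8] [6,11] [11,13] [10,14] [16,19] [20,24] [24,26] [26,27] [22,28] [25,29] [29,31]
{[1,4]} hit by 4; {[5,7],[3,8],[6,11]} hit by 7; {[11,13],[10,14]} hit by 13; {[16,19]} hit by 19; {[20,24],[24,26]} hit by 24; {[26,27],[22,28],[25,29]} hit by 27; {[29,31]} hit by 31.
Points: 4, 7, 13, 19, 24, 27, 31 (7 total).

7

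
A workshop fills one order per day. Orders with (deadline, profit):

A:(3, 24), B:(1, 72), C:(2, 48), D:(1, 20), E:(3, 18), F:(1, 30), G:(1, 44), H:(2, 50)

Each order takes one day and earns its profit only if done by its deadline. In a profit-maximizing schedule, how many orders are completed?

Take jobs in profit order; each goes to the latest open slot no later than its deadline.
Profit order: B=72 H=50 C=48 G=44 F=30 A=24 D=20 E=18
Assign: B→slot 1, H→slot 2, C skipped, G skipped, F skipped, A→slot 3, D skipped, E skipped.
Slots: [1:B] [2:H] [3:A]
3 of 8 scheduled.

3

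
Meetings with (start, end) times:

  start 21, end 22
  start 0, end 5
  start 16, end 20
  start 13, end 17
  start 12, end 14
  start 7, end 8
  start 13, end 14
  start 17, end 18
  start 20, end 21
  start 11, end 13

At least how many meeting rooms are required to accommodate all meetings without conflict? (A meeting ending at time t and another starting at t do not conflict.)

Count concurrent intervals with a sweep; the peak is the room count.
Events (time:±→running): 0:+→1 5:-→0 7:+→1 8:-→0 11:+→1 12:+→2 13:-→1 13:+→2 13:+→3 … peak 3.

3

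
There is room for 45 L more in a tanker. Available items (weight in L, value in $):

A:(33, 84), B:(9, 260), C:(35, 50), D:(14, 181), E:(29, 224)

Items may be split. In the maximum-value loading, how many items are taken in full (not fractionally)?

Greedy by value/weight ratio, highest first.
Order: B (260/9=28.89) > D (181/14=12.93) > E (224/29=7.72) > A (84/33=2.55) > C (50/35=1.43)
Fill: take B (9 @ 260) → take D (14 @ 181) → take 22/29 of E → 169.93; 45/45 used.
2 item(s) taken whole; one partial (take 22/29 of E).

2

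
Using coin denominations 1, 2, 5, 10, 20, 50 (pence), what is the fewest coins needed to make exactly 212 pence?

Greedy: take as many of the largest coin as possible, then repeat with the remainder.
212 = 4×50 + 1×10 + 1×2
Total coins = 4 + 1 + 1 = 6

6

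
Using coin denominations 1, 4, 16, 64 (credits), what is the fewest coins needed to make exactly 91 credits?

7

Greedy: take as many of the largest coin as possible, then repeat with the remainder.
91 − 1×64→27 − 1×16→11 − 2×4→3 − 3×1→0
Total coins = 1 + 1 + 2 + 3 = 7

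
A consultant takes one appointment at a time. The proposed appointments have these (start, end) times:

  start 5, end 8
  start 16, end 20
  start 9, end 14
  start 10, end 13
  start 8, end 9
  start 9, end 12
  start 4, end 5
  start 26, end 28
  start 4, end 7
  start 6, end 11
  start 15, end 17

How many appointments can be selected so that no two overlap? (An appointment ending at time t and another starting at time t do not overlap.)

6

Sorted by end: (4,5)  (4,7)  (5,8)  (8,9)  (6,11)  (9,12)  (10,13)  (9,14)  (15,17)  (16,20)  (26,28)
take (4,5); skip (4,7); take (5,8); take (8,9); take (9,12); skip (9,14); take (15,17); skip (16,20); take (26,28).
Selected 6 appointments.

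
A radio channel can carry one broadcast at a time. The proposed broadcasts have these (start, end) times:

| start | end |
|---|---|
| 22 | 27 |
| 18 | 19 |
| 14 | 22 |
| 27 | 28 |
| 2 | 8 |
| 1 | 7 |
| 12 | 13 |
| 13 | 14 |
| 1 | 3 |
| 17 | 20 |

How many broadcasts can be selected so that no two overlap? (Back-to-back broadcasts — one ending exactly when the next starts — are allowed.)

Sort by end time and greedily take each interval whose start is ≥ the last chosen end.
By end time: (1,3), (1,7), (2,8), (12,13), (13,14), (18,19), (17,20), (14,22), (22,27), (27,28).
Pick (1,3); next start ≥ 3 → (12,13); next start ≥ 13 → (13,14); next start ≥ 14 → (18,19); next start ≥ 19 → (22,27); next start ≥ 27 → (27,28).
Selected 6 broadcasts.

6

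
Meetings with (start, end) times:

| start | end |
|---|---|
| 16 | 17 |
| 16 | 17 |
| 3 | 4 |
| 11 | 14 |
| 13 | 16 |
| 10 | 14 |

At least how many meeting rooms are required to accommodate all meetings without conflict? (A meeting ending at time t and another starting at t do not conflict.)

Events (time:±→running): 3:+→1 4:-→0 10:+→1 11:+→2 13:+→3 … peak 3.

3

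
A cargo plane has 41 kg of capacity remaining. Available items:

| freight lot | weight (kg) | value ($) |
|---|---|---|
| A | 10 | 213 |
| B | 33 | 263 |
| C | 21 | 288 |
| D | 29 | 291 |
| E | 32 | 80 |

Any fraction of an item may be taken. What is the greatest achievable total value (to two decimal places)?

601.34

Ratios (sorted): A 21.30, C 13.71, D 10.03, B 7.97, E 2.50
take A (10 @ 213); take C (21 @ 288); take 10/29 of D → 100.34. Capacity used 41/41.
Total value = 601.34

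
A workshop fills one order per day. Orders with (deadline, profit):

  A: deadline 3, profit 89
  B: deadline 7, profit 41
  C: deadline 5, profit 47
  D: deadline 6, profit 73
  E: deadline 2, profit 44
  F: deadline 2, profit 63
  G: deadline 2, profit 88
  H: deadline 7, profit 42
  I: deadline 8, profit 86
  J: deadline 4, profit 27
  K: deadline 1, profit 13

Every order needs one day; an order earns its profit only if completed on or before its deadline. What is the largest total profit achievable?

529

Profit order: A=89 G=88 I=86 D=73 F=63 C=47 E=44 H=42 B=41 J=27 K=13
Assign: A→slot 3, G→slot 2, I→slot 8, D→slot 6, F→slot 1, C→slot 5, E skipped, H→slot 7, B→slot 4, J skipped, K skipped.
Slots: [1:F] [2:G] [3:A] [4:B] [5:C] [6:D] [7:H] [8:I]
Profit = 63 + 88 + 89 + 41 + 47 + 73 + 42 + 86 = 529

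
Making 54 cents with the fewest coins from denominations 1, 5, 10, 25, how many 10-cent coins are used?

54 = 2×25 + 4×1
Count of 10: 0

0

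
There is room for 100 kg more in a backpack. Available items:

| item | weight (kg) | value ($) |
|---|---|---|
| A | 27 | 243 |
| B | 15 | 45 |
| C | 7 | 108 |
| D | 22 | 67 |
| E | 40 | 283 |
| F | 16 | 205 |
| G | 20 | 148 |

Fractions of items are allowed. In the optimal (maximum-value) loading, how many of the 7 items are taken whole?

Greedy by value/weight ratio, highest first.
Ratios (sorted): C 15.43, F 12.81, A 9.00, G 7.40, E 7.08, D 3.05, B 3.00
take C (7 @ 108); take F (16 @ 205); take A (27 @ 243); take G (20 @ 148); take 30/40 of E → 212.25. Capacity used 100/100.
4 item(s) taken whole; one partial (take 30/40 of E).

4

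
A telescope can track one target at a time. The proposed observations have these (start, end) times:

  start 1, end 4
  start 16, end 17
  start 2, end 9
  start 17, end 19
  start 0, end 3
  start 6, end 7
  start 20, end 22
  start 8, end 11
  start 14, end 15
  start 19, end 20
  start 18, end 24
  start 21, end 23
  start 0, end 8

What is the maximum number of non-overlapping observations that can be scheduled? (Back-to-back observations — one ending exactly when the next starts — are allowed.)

Greedy by earliest finish: after sorting by end time, pick each interval compatible with the last pick.
Sorted by end: (0,3)  (1,4)  (6,7)  (0,8)  (2,9)  (8,11)  (14,15)  (16,17)  (17,19)  (19,20)  (20,22)  (21,23)  (18,24)
take (0,3); take (6,7); skip (2,9); take (8,11); take (14,15); take (16,17); take (17,19); take (19,20); take (20,22); skip (18,24).
Selected 8 observations.

8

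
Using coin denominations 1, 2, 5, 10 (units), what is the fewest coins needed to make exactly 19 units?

19 − 1×10→9 − 1×5→4 − 2×2→0
Total coins = 1 + 1 + 2 = 4

4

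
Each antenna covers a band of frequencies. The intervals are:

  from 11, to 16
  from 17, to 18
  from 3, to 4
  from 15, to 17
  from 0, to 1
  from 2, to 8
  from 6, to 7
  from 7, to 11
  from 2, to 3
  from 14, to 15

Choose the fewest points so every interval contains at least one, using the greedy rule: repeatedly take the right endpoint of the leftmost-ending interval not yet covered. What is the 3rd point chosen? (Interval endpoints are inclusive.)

7

Sorted: [0,1] [2,3] [3,4] [6,7] [2,8] [7,11] [14,15] [11,16] [15,17] [17,18]
{[0,1]} hit by 1; {[2,3],[3,4]} hit by 3; {[6,7],[2,8],[7,11]} hit by 7; {[14,15],[11,16],[15,17]} hit by 15; {[17,18]} hit by 18.
Points: 1, 3, 7, 15, 18 (5 total).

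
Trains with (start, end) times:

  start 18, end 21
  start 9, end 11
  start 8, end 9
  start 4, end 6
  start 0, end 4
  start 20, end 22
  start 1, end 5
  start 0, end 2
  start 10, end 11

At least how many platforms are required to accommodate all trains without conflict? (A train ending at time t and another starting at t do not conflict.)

The answer is the maximum number of intervals overlapping at any instant.
starts: [0, 0, 1, 4, 8, 9, 10, 18, 20]
ends:   [2, 4, 5, 6, 9, 11, 11, 21, 22]
s0→1 s0→2 s1→3  — peak 3.

3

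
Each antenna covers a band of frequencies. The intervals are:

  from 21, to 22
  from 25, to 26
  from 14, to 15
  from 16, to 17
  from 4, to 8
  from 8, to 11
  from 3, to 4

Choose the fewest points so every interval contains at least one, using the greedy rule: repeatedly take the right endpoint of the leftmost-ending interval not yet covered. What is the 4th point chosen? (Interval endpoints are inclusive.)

Sort by right endpoint; whenever an interval is uncovered, place a point at its right end.
Sorted: [3,4] [4,8] [8,11] [14,15] [16,17] [21,22] [25,26]
{[3,4],[4,8]} hit by 4; {[8,11]} hit by 11; {[14,15]} hit by 15; {[16,17]} hit by 17; {[21,22]} hit by 22; {[25,26]} hit by 26.
Points: 4, 11, 15, 17, 22, 26 (6 total).

17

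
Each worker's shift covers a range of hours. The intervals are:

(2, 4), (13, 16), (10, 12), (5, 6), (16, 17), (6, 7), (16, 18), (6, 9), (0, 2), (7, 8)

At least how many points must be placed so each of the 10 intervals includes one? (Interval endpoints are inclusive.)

5

Sorted: [0,2] [2,4] [5,6] [6,7] [7,8] [6,9] [10,12] [13,16] [16,17] [16,18]
{[0,2],[2,4]} hit by 2; {[5,6],[6,7]} hit by 6; {[7,8],[6,9]} hit by 8; {[10,12]} hit by 12; {[13,16],[16,17],[16,18]} hit by 16.
Points: 2, 6, 8, 12, 16 (5 total).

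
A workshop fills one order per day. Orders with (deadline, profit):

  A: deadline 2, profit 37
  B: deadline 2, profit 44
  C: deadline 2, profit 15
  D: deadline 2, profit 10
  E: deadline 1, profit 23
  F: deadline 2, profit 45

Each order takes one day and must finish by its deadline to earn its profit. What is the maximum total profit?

89

By profit: F(d2,45), B(d2,44), A(d2,37), E(d1,23), C(d2,15), D(d2,10)
F→slot 2; B→slot 1; A skipped; E skipped; C skipped; D skipped.
Profit = 44 + 45 = 89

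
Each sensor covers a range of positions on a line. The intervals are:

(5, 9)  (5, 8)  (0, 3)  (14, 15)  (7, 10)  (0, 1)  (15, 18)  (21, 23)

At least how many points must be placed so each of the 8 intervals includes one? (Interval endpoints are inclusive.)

Process intervals by earliest right end; each time one isn't hit yet, stab at its right endpoint.
By right end: [0,1]  [0,3]  [5,8]  [5,9]  [7,10]  [14,15]  [15,18]  [21,23]
[0,1] uncovered → point at 1; [5,8] uncovered → point at 8; [14,15] uncovered → point at 15; [21,23] uncovered → point at 23.
Points: 1, 8, 15, 23 (4 total).

4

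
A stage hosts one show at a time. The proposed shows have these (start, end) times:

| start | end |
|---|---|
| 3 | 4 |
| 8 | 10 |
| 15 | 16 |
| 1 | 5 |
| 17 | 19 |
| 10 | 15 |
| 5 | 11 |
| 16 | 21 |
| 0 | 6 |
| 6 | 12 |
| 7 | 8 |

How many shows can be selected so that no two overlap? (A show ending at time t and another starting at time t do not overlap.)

6

Order by finish time; keep every interval that doesn't clash with the previous kept one.
Sorted by end: (3,4)  (1,5)  (0,6)  (7,8)  (8,10)  (5,11)  (6,12)  (10,15)  (15,16)  (17,19)  (16,21)
take (3,4); take (7,8); take (8,10); skip (6,12); take (10,15); take (15,16); take (17,19).
Selected 6 shows.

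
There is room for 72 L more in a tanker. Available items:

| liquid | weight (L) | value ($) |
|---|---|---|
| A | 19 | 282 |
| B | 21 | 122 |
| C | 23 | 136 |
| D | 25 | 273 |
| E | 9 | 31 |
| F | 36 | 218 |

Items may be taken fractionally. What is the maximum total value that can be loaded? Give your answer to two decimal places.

724.56

Sort by value per unit weight and fill in that order.
Ratios (sorted): A 14.84, D 10.92, F 6.06, C 5.91, B 5.81, E 3.44
take A (19 @ 282); take D (25 @ 273); take 28/36 of F → 169.56. Capacity used 72/72.
Total value = 724.56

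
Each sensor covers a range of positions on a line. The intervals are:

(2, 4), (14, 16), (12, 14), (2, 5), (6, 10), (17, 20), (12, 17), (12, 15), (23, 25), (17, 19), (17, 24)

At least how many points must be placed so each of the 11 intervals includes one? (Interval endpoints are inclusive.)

By right end: [2,4]  [2,5]  [6,10]  [12,14]  [12,15]  [14,16]  [12,17]  [17,19]  [17,20]  [17,24]  [23,25]
[2,4] uncovered → point at 4; [6,10] uncovered → point at 10; [12,14] uncovered → point at 14; [17,19] uncovered → point at 19; [23,25] uncovered → point at 25.
Points: 4, 10, 14, 19, 25 (5 total).

5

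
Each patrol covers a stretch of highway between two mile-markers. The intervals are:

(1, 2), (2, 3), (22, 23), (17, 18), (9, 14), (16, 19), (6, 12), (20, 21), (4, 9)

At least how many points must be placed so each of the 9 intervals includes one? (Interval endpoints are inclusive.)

Sorted: [1,2] [2,3] [4,9] [6,12] [9,14] [17,18] [16,19] [20,21] [22,23]
{[1,2],[2,3]} hit by 2; {[4,9],[6,12],[9,14]} hit by 9; {[17,18],[16,19]} hit by 18; {[20,21]} hit by 21; {[22,23]} hit by 23.
Points: 2, 9, 18, 21, 23 (5 total).

5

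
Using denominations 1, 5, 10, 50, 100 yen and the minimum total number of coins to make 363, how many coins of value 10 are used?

363 − 3×100→63 − 1×50→13 − 1×10→3 − 3×1→0
Count of 10: 1

1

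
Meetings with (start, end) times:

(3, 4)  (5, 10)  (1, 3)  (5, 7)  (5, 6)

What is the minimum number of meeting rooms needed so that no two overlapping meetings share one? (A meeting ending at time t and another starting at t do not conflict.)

Count concurrent intervals with a sweep; the peak is the room count.
Events (time:±→running): 1:+→1 3:-→0 3:+→1 4:-→0 5:+→1 5:+→2 5:+→3 … peak 3.

3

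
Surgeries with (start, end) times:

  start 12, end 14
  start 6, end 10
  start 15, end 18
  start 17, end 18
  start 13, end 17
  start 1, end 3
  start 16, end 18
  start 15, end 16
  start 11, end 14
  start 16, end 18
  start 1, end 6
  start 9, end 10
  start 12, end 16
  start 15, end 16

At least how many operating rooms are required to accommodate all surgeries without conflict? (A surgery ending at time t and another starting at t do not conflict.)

5

The answer is the maximum number of intervals overlapping at any instant.
Events (time:±→running): 1:+→1 1:+→2 3:-→1 6:-→0 6:+→1 9:+→2 10:-→1 10:-→0 11:+→1 12:+→2 12:+→3 13:+→4 14:-→3 14:-→2 15:+→3 15:+→4 15:+→5 … peak 5.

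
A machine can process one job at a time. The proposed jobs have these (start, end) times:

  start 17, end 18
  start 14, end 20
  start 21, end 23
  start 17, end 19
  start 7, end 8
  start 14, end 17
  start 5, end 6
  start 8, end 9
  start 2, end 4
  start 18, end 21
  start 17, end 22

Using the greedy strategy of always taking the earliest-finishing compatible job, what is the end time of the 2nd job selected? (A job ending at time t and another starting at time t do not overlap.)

6

By end time: (2,4), (5,6), (7,8), (8,9), (14,17), (17,18), (17,19), (14,20), (18,21), (17,22), (21,23).
Pick (2,4); next start ≥ 4 → (5,6); next start ≥ 6 → (7,8); next start ≥ 8 → (8,9); next start ≥ 9 → (14,17); next start ≥ 17 → (17,18); next start ≥ 18 → (18,21); next start ≥ 21 → (21,23).
Selected: (2,4) (5,6) (7,8) (8,9) (14,17) (17,18) (18,21) (21,23)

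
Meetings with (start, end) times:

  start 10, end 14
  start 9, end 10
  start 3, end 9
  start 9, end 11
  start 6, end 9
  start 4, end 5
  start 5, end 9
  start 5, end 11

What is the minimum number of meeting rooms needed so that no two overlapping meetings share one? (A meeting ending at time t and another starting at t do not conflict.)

starts: [3, 4, 5, 5, 6, 9, 9, 10]
ends:   [5, 9, 9, 9, 10, 11, 11, 14]
s3→1 s4→2 e5→1 s5→2 s5→3 s6→4  — peak 4.

4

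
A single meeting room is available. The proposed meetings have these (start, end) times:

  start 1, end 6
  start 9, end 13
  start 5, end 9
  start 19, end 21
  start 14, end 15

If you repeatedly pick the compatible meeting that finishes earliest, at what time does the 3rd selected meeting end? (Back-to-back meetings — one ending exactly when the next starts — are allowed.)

By end time: (1,6), (5,9), (9,13), (14,15), (19,21).
Pick (1,6); next start ≥ 6 → (9,13); next start ≥ 13 → (14,15); next start ≥ 15 → (19,21).
Selected: (1,6) (9,13) (14,15) (19,21)

15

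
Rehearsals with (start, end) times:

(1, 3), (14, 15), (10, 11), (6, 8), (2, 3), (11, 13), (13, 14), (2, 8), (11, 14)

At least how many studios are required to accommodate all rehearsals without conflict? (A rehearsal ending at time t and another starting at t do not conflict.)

Events (time:±→running): 1:+→1 2:+→2 2:+→3 … peak 3.

3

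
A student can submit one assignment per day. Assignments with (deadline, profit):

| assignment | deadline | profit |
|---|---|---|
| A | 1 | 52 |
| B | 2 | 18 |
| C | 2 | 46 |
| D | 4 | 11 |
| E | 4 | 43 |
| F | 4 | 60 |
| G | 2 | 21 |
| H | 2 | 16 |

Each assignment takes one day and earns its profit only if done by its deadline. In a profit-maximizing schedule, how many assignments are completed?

Take jobs in profit order; each goes to the latest open slot no later than its deadline.
By profit: F(d4,60), A(d1,52), C(d2,46), E(d4,43), G(d2,21), B(d2,18), H(d2,16), D(d4,11)
F→slot 4; A→slot 1; C→slot 2; E→slot 3; G skipped; B skipped; H skipped; D skipped.
4 of 8 scheduled.

4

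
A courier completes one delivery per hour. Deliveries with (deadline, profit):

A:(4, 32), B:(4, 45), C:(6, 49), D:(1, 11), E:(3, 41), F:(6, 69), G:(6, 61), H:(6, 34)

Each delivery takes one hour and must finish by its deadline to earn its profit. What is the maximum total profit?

Take jobs in profit order; each goes to the latest open slot no later than its deadline.
Profit order: F=69 G=61 C=49 B=45 E=41 H=34 A=32 D=11
Assign: F→slot 6, G→slot 5, C→slot 4, B→slot 3, E→slot 2, H→slot 1, A skipped, D skipped.
Slots: [1:H] [2:E] [3:B] [4:C] [5:G] [6:F]
Profit = 34 + 41 + 45 + 49 + 61 + 69 = 299

299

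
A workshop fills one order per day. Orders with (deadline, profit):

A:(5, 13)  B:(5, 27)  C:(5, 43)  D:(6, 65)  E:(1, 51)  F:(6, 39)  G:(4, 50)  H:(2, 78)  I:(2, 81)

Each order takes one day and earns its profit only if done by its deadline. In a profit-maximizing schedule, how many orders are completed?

Profit order: I=81 H=78 D=65 E=51 G=50 C=43 F=39 B=27 A=13
Assign: I→slot 2, H→slot 1, D→slot 6, E skipped, G→slot 4, C→slot 5, F→slot 3, B skipped, A skipped.
Slots: [1:H] [2:I] [3:F] [4:G] [5:C] [6:D]
6 of 9 scheduled.

6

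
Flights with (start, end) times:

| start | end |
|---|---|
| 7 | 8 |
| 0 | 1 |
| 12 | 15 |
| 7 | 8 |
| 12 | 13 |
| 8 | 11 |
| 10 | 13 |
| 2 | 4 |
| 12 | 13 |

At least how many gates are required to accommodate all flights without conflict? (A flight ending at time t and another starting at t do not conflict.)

4

Count concurrent intervals with a sweep; the peak is the room count.
Events (time:±→running): 0:+→1 1:-→0 2:+→1 4:-→0 7:+→1 7:+→2 8:-→1 8:-→0 8:+→1 10:+→2 11:-→1 12:+→2 12:+→3 12:+→4 … peak 4.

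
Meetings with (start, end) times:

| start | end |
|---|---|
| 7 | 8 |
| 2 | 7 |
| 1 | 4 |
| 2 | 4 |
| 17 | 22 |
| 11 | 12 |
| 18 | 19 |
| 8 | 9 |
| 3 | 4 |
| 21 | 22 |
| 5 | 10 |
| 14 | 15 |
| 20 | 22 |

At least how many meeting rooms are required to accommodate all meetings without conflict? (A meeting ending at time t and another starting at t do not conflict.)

4

Count concurrent intervals with a sweep; the peak is the room count.
starts: [1, 2, 2, 3, 5, 7, 8, 11, 14, 17, 18, 20, 21]
ends:   [4, 4, 4, 7, 8, 9, 10, 12, 15, 19, 22, 22, 22]
s1→1 s2→2 s2→3 s3→4  — peak 4.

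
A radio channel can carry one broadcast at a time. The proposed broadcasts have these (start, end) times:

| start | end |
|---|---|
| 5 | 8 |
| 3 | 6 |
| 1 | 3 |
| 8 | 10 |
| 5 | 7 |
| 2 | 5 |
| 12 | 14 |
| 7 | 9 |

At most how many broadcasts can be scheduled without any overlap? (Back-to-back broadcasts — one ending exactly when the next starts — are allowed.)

Sorted by end: (1,3)  (2,5)  (3,6)  (5,7)  (5,8)  (7,9)  (8,10)  (12,14)
take (1,3); skip (2,5); take (3,6); skip (5,7); take (7,9); take (12,14).
Selected 4 broadcasts.

4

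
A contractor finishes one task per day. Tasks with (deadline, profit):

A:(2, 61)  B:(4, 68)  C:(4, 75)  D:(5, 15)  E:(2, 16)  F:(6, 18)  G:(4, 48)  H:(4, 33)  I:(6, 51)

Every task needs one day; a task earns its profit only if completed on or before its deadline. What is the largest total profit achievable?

Sort by profit descending; place each in the latest free slot ≤ its deadline.
By profit: C(d4,75), B(d4,68), A(d2,61), I(d6,51), G(d4,48), H(d4,33), F(d6,18), E(d2,16), D(d5,15)
C→slot 4; B→slot 3; A→slot 2; I→slot 6; G→slot 1; H skipped; F→slot 5; E skipped; D skipped.
Profit = 48 + 61 + 68 + 75 + 18 + 51 = 321

321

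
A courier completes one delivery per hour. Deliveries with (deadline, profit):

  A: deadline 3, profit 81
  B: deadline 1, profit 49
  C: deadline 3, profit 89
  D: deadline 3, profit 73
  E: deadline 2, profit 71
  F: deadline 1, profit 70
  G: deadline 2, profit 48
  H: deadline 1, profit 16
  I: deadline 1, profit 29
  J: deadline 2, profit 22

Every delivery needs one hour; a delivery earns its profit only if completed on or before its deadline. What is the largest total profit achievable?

Profit order: C=89 A=81 D=73 E=71 F=70 B=49 G=48 I=29 J=22 H=16
Assign: C→slot 3, A→slot 2, D→slot 1, E skipped, F skipped, B skipped, G skipped, I skipped, J skipped, H skipped.
Slots: [1:D] [2:A] [3:C]
Profit = 73 + 81 + 89 = 243

243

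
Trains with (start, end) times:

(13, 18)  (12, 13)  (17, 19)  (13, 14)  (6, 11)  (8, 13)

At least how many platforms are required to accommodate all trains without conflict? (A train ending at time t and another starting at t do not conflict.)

starts: [6, 8, 12, 13, 13, 17]
ends:   [11, 13, 13, 14, 18, 19]
s6→1 s8→2  — peak 2.

2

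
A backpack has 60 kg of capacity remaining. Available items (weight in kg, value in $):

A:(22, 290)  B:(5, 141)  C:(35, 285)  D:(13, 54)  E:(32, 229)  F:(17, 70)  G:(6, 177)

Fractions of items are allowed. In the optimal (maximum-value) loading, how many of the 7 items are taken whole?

Order: G (177/6=29.50) > B (141/5=28.20) > A (290/22=13.18) > C (285/35=8.14) > E (229/32=7.16) > D (54/13=4.15) > F (70/17=4.12)
Fill: take G (6 @ 177) → take B (5 @ 141) → take A (22 @ 290) → take 27/35 of C → 219.86; 60/60 used.
3 item(s) taken whole; one partial (take 27/35 of C).

3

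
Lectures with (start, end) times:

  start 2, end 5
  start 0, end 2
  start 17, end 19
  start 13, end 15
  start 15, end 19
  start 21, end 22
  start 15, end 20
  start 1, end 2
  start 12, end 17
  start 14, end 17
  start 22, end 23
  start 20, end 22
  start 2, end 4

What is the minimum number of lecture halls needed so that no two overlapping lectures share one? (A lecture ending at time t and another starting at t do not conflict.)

4

Count concurrent intervals with a sweep; the peak is the room count.
starts: [0, 1, 2, 2, 12, 13, 14, 15, 15, 17, 20, 21, 22]
ends:   [2, 2, 4, 5, 15, 17, 17, 19, 19, 20, 22, 22, 23]
s0→1 s1→2 e2→1 e2→0 s2→1 s2→2 e4→1 e5→0 s12→1 s13→2 s14→3 e15→2 s15→3 s15→4  — peak 4.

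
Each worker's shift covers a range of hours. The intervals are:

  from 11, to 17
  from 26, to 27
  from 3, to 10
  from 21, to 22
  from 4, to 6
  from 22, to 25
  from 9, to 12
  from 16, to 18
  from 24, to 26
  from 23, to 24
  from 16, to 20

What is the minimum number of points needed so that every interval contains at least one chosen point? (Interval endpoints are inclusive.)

Sorted: [4,6] [3,10] [9,12] [11,17] [16,18] [16,20] [21,22] [23,24] [22,25] [24,26] [26,27]
{[4,6],[3,10]} hit by 6; {[9,12],[11,17]} hit by 12; {[16,18],[16,20]} hit by 18; {[21,22]} hit by 22; {[23,24],[22,25],[24,26]} hit by 24; {[26,27]} hit by 27.
Points: 6, 12, 18, 22, 24, 27 (6 total).

6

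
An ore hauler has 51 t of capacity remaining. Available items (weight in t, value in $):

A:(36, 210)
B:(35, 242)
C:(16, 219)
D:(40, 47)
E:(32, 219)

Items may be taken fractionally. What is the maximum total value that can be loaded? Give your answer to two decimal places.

461.00

Ratios (sorted): C 13.69, B 6.91, E 6.84, A 5.83, D 1.18
take C (16 @ 219); take B (35 @ 242). Capacity used 51/51.
Total value = 461.00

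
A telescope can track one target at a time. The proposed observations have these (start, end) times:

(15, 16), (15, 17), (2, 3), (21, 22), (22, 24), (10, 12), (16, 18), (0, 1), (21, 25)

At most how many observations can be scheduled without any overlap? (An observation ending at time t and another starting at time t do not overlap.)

7

Sort by end time and greedily take each interval whose start is ≥ the last chosen end.
By end time: (0,1), (2,3), (10,12), (15,16), (15,17), (16,18), (21,22), (22,24), (21,25).
Pick (0,1); next start ≥ 1 → (2,3); next start ≥ 3 → (10,12); next start ≥ 12 → (15,16); next start ≥ 16 → (16,18); next start ≥ 18 → (21,22); next start ≥ 22 → (22,24).
Selected 7 observations.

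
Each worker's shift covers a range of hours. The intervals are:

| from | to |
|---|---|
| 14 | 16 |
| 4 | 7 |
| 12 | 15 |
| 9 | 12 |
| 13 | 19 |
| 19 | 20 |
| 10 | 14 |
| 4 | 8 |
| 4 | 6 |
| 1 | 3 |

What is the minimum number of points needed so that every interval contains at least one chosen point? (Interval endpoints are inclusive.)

5

By right end: [1,3]  [4,6]  [4,7]  [4,8]  [9,12]  [10,14]  [12,15]  [14,16]  [13,19]  [19,20]
[1,3] uncovered → point at 3; [4,6] uncovered → point at 6; [9,12] uncovered → point at 12; [14,16] uncovered → point at 16; [19,20] uncovered → point at 20.
Points: 3, 6, 12, 16, 20 (5 total).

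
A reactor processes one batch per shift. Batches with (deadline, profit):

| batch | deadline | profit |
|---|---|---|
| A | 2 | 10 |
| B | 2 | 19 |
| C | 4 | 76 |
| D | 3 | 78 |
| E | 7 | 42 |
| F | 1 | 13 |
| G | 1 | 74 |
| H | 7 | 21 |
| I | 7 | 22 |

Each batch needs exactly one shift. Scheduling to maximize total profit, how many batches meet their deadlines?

7

Profit order: D=78 C=76 G=74 E=42 I=22 H=21 B=19 F=13 A=10
Assign: D→slot 3, C→slot 4, G→slot 1, E→slot 7, I→slot 6, H→slot 5, B→slot 2, F skipped, A skipped.
Slots: [1:G] [2:B] [3:D] [4:C] [5:H] [6:I] [7:E]
7 of 9 scheduled.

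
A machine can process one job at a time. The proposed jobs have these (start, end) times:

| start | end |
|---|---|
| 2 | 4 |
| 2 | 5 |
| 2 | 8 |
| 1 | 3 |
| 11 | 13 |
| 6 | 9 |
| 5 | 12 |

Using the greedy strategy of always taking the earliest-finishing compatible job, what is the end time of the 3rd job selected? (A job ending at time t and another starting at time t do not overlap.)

Order by finish time; keep every interval that doesn't clash with the previous kept one.
Sorted by end: (1,3)  (2,4)  (2,5)  (2,8)  (6,9)  (5,12)  (11,13)
take (1,3); skip (2,5); skip (2,8); take (6,9); take (11,13).
Selected: (1,3) (6,9) (11,13)

13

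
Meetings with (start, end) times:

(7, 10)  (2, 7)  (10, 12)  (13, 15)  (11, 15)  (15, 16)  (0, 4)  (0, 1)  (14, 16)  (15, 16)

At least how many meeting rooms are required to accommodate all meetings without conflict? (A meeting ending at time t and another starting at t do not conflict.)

starts: [0, 0, 2, 7, 10, 11, 13, 14, 15, 15]
ends:   [1, 4, 7, 10, 12, 15, 15, 16, 16, 16]
s0→1 s0→2 e1→1 s2→2 e4→1 e7→0 s7→1 e10→0 s10→1 s11→2 e12→1 s13→2 s14→3  — peak 3.

3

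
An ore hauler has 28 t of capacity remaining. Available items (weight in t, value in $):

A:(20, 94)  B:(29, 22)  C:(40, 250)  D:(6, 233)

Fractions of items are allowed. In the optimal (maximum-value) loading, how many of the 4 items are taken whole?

1

Sort by value per unit weight and fill in that order.
Ratios (sorted): D 38.83, C 6.25, A 4.70, B 0.76
take D (6 @ 233); take 22/40 of C → 137.50. Capacity used 28/28.
1 item(s) taken whole; one partial (take 22/40 of C).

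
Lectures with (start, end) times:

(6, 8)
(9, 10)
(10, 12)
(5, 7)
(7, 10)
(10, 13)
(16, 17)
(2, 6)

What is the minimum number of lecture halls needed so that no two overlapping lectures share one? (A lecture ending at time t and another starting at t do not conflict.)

2

Count concurrent intervals with a sweep; the peak is the room count.
starts: [2, 5, 6, 7, 9, 10, 10, 16]
ends:   [6, 7, 8, 10, 10, 12, 13, 17]
s2→1 s5→2  — peak 2.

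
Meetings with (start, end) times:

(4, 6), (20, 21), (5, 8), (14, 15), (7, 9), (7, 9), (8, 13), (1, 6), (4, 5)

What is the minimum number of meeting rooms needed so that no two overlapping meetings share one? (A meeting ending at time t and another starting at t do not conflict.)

3

starts: [1, 4, 4, 5, 7, 7, 8, 14, 20]
ends:   [5, 6, 6, 8, 9, 9, 13, 15, 21]
s1→1 s4→2 s4→3  — peak 3.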